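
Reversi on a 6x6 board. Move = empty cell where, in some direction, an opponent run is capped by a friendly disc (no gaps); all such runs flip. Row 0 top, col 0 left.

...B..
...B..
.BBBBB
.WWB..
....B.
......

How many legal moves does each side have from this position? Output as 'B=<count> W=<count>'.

Answer: B=5 W=6

Derivation:
-- B to move --
(2,0): no bracket -> illegal
(3,0): flips 2 -> legal
(4,0): flips 1 -> legal
(4,1): flips 2 -> legal
(4,2): flips 1 -> legal
(4,3): flips 1 -> legal
B mobility = 5
-- W to move --
(0,2): no bracket -> illegal
(0,4): flips 2 -> legal
(1,0): flips 1 -> legal
(1,1): flips 1 -> legal
(1,2): flips 1 -> legal
(1,4): flips 1 -> legal
(1,5): no bracket -> illegal
(2,0): no bracket -> illegal
(3,0): no bracket -> illegal
(3,4): flips 1 -> legal
(3,5): no bracket -> illegal
(4,2): no bracket -> illegal
(4,3): no bracket -> illegal
(4,5): no bracket -> illegal
(5,3): no bracket -> illegal
(5,4): no bracket -> illegal
(5,5): no bracket -> illegal
W mobility = 6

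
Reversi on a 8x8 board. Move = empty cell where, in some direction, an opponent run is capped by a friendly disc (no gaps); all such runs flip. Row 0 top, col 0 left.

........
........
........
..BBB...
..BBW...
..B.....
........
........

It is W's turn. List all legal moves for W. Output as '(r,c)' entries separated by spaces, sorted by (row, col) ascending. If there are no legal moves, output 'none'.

Answer: (2,2) (2,4) (4,1)

Derivation:
(2,1): no bracket -> illegal
(2,2): flips 1 -> legal
(2,3): no bracket -> illegal
(2,4): flips 1 -> legal
(2,5): no bracket -> illegal
(3,1): no bracket -> illegal
(3,5): no bracket -> illegal
(4,1): flips 2 -> legal
(4,5): no bracket -> illegal
(5,1): no bracket -> illegal
(5,3): no bracket -> illegal
(5,4): no bracket -> illegal
(6,1): no bracket -> illegal
(6,2): no bracket -> illegal
(6,3): no bracket -> illegal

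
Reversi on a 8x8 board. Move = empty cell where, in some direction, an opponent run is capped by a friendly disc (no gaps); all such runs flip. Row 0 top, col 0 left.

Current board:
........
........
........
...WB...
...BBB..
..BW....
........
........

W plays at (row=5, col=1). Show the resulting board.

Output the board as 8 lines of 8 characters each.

Place W at (5,1); scan 8 dirs for brackets.
Dir NW: first cell '.' (not opp) -> no flip
Dir N: first cell '.' (not opp) -> no flip
Dir NE: first cell '.' (not opp) -> no flip
Dir W: first cell '.' (not opp) -> no flip
Dir E: opp run (5,2) capped by W -> flip
Dir SW: first cell '.' (not opp) -> no flip
Dir S: first cell '.' (not opp) -> no flip
Dir SE: first cell '.' (not opp) -> no flip
All flips: (5,2)

Answer: ........
........
........
...WB...
...BBB..
.WWW....
........
........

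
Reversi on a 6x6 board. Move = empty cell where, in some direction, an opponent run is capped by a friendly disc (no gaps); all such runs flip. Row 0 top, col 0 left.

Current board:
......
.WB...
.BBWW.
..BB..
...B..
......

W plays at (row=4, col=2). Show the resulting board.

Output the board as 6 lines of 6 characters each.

Place W at (4,2); scan 8 dirs for brackets.
Dir NW: first cell '.' (not opp) -> no flip
Dir N: opp run (3,2) (2,2) (1,2), next='.' -> no flip
Dir NE: opp run (3,3) capped by W -> flip
Dir W: first cell '.' (not opp) -> no flip
Dir E: opp run (4,3), next='.' -> no flip
Dir SW: first cell '.' (not opp) -> no flip
Dir S: first cell '.' (not opp) -> no flip
Dir SE: first cell '.' (not opp) -> no flip
All flips: (3,3)

Answer: ......
.WB...
.BBWW.
..BW..
..WB..
......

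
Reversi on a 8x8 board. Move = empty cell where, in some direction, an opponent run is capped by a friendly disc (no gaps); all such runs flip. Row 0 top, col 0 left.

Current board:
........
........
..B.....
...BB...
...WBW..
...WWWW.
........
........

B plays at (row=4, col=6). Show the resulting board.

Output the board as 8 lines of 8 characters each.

Place B at (4,6); scan 8 dirs for brackets.
Dir NW: first cell '.' (not opp) -> no flip
Dir N: first cell '.' (not opp) -> no flip
Dir NE: first cell '.' (not opp) -> no flip
Dir W: opp run (4,5) capped by B -> flip
Dir E: first cell '.' (not opp) -> no flip
Dir SW: opp run (5,5), next='.' -> no flip
Dir S: opp run (5,6), next='.' -> no flip
Dir SE: first cell '.' (not opp) -> no flip
All flips: (4,5)

Answer: ........
........
..B.....
...BB...
...WBBB.
...WWWW.
........
........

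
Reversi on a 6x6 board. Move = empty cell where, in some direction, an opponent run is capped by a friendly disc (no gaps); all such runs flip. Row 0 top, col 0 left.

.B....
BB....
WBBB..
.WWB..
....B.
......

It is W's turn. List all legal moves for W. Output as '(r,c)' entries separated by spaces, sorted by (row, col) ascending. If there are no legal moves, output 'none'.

Answer: (0,0) (0,2) (1,2) (1,3) (1,4) (2,4) (3,4)

Derivation:
(0,0): flips 1 -> legal
(0,2): flips 1 -> legal
(1,2): flips 1 -> legal
(1,3): flips 1 -> legal
(1,4): flips 1 -> legal
(2,4): flips 3 -> legal
(3,0): no bracket -> illegal
(3,4): flips 1 -> legal
(3,5): no bracket -> illegal
(4,2): no bracket -> illegal
(4,3): no bracket -> illegal
(4,5): no bracket -> illegal
(5,3): no bracket -> illegal
(5,4): no bracket -> illegal
(5,5): no bracket -> illegal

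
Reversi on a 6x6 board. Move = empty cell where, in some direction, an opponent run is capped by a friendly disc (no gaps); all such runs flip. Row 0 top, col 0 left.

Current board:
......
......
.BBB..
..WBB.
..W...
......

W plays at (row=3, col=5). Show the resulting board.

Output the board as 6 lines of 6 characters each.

Place W at (3,5); scan 8 dirs for brackets.
Dir NW: first cell '.' (not opp) -> no flip
Dir N: first cell '.' (not opp) -> no flip
Dir NE: edge -> no flip
Dir W: opp run (3,4) (3,3) capped by W -> flip
Dir E: edge -> no flip
Dir SW: first cell '.' (not opp) -> no flip
Dir S: first cell '.' (not opp) -> no flip
Dir SE: edge -> no flip
All flips: (3,3) (3,4)

Answer: ......
......
.BBB..
..WWWW
..W...
......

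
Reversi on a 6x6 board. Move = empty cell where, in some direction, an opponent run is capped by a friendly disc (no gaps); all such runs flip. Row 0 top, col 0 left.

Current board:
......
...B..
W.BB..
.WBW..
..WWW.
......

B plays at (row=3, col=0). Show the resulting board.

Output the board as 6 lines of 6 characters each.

Answer: ......
...B..
W.BB..
BBBW..
..WWW.
......

Derivation:
Place B at (3,0); scan 8 dirs for brackets.
Dir NW: edge -> no flip
Dir N: opp run (2,0), next='.' -> no flip
Dir NE: first cell '.' (not opp) -> no flip
Dir W: edge -> no flip
Dir E: opp run (3,1) capped by B -> flip
Dir SW: edge -> no flip
Dir S: first cell '.' (not opp) -> no flip
Dir SE: first cell '.' (not opp) -> no flip
All flips: (3,1)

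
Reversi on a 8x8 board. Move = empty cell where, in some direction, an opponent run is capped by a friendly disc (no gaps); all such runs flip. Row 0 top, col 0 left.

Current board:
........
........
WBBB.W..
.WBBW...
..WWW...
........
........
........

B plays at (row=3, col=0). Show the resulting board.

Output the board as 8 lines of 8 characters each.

Place B at (3,0); scan 8 dirs for brackets.
Dir NW: edge -> no flip
Dir N: opp run (2,0), next='.' -> no flip
Dir NE: first cell 'B' (not opp) -> no flip
Dir W: edge -> no flip
Dir E: opp run (3,1) capped by B -> flip
Dir SW: edge -> no flip
Dir S: first cell '.' (not opp) -> no flip
Dir SE: first cell '.' (not opp) -> no flip
All flips: (3,1)

Answer: ........
........
WBBB.W..
BBBBW...
..WWW...
........
........
........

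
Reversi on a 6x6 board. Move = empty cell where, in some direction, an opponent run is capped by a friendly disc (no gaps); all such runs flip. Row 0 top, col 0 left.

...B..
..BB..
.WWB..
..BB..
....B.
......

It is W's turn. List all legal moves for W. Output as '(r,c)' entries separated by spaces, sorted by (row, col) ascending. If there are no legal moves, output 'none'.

Answer: (0,2) (0,4) (2,4) (4,2) (4,3) (5,5)

Derivation:
(0,1): no bracket -> illegal
(0,2): flips 1 -> legal
(0,4): flips 1 -> legal
(1,1): no bracket -> illegal
(1,4): no bracket -> illegal
(2,4): flips 1 -> legal
(3,1): no bracket -> illegal
(3,4): no bracket -> illegal
(3,5): no bracket -> illegal
(4,1): no bracket -> illegal
(4,2): flips 1 -> legal
(4,3): flips 1 -> legal
(4,5): no bracket -> illegal
(5,3): no bracket -> illegal
(5,4): no bracket -> illegal
(5,5): flips 2 -> legal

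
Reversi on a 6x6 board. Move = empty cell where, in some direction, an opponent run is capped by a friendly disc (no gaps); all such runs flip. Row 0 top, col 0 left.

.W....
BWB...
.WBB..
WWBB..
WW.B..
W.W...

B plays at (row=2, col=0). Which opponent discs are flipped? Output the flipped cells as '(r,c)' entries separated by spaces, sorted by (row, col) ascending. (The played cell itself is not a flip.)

Dir NW: edge -> no flip
Dir N: first cell 'B' (not opp) -> no flip
Dir NE: opp run (1,1), next='.' -> no flip
Dir W: edge -> no flip
Dir E: opp run (2,1) capped by B -> flip
Dir SW: edge -> no flip
Dir S: opp run (3,0) (4,0) (5,0), next=edge -> no flip
Dir SE: opp run (3,1), next='.' -> no flip

Answer: (2,1)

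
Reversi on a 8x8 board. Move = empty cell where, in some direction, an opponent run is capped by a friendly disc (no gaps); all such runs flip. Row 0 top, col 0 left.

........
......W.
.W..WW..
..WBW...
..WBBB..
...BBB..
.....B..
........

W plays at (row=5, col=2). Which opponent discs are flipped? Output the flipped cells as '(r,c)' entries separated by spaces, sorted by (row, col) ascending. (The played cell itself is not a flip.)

Answer: (4,3)

Derivation:
Dir NW: first cell '.' (not opp) -> no flip
Dir N: first cell 'W' (not opp) -> no flip
Dir NE: opp run (4,3) capped by W -> flip
Dir W: first cell '.' (not opp) -> no flip
Dir E: opp run (5,3) (5,4) (5,5), next='.' -> no flip
Dir SW: first cell '.' (not opp) -> no flip
Dir S: first cell '.' (not opp) -> no flip
Dir SE: first cell '.' (not opp) -> no flip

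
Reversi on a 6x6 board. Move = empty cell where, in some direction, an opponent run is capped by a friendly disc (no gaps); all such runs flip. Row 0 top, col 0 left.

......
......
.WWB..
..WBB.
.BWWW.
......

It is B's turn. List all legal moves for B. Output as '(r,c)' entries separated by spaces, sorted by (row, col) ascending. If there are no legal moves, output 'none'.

(1,0): no bracket -> illegal
(1,1): flips 1 -> legal
(1,2): no bracket -> illegal
(1,3): no bracket -> illegal
(2,0): flips 2 -> legal
(3,0): no bracket -> illegal
(3,1): flips 1 -> legal
(3,5): no bracket -> illegal
(4,5): flips 3 -> legal
(5,1): flips 1 -> legal
(5,2): flips 1 -> legal
(5,3): flips 1 -> legal
(5,4): flips 1 -> legal
(5,5): flips 1 -> legal

Answer: (1,1) (2,0) (3,1) (4,5) (5,1) (5,2) (5,3) (5,4) (5,5)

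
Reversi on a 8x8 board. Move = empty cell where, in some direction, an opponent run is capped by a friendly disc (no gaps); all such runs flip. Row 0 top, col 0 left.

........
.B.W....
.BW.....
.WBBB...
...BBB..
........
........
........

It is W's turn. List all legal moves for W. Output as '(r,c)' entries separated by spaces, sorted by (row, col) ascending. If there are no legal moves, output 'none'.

Answer: (0,0) (0,1) (2,0) (3,5) (4,2) (5,5)

Derivation:
(0,0): flips 1 -> legal
(0,1): flips 2 -> legal
(0,2): no bracket -> illegal
(1,0): no bracket -> illegal
(1,2): no bracket -> illegal
(2,0): flips 1 -> legal
(2,3): no bracket -> illegal
(2,4): no bracket -> illegal
(2,5): no bracket -> illegal
(3,0): no bracket -> illegal
(3,5): flips 3 -> legal
(3,6): no bracket -> illegal
(4,1): no bracket -> illegal
(4,2): flips 1 -> legal
(4,6): no bracket -> illegal
(5,2): no bracket -> illegal
(5,3): no bracket -> illegal
(5,4): no bracket -> illegal
(5,5): flips 2 -> legal
(5,6): no bracket -> illegal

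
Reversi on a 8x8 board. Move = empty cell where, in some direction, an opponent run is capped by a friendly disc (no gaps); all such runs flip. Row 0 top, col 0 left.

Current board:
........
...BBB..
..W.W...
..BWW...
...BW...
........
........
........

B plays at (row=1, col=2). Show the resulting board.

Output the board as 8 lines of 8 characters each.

Place B at (1,2); scan 8 dirs for brackets.
Dir NW: first cell '.' (not opp) -> no flip
Dir N: first cell '.' (not opp) -> no flip
Dir NE: first cell '.' (not opp) -> no flip
Dir W: first cell '.' (not opp) -> no flip
Dir E: first cell 'B' (not opp) -> no flip
Dir SW: first cell '.' (not opp) -> no flip
Dir S: opp run (2,2) capped by B -> flip
Dir SE: first cell '.' (not opp) -> no flip
All flips: (2,2)

Answer: ........
..BBBB..
..B.W...
..BWW...
...BW...
........
........
........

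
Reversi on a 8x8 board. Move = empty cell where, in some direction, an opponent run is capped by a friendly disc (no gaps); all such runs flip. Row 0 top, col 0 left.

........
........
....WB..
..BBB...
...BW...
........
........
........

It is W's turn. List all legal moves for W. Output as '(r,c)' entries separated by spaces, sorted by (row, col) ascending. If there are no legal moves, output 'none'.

(1,4): no bracket -> illegal
(1,5): no bracket -> illegal
(1,6): no bracket -> illegal
(2,1): no bracket -> illegal
(2,2): flips 1 -> legal
(2,3): no bracket -> illegal
(2,6): flips 1 -> legal
(3,1): no bracket -> illegal
(3,5): no bracket -> illegal
(3,6): no bracket -> illegal
(4,1): no bracket -> illegal
(4,2): flips 2 -> legal
(4,5): no bracket -> illegal
(5,2): no bracket -> illegal
(5,3): no bracket -> illegal
(5,4): no bracket -> illegal

Answer: (2,2) (2,6) (4,2)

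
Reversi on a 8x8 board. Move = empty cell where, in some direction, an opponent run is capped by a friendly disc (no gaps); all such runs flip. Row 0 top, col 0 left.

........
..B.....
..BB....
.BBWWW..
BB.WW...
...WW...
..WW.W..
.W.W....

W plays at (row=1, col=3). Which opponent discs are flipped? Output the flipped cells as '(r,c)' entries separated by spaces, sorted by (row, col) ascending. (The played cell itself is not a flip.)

Dir NW: first cell '.' (not opp) -> no flip
Dir N: first cell '.' (not opp) -> no flip
Dir NE: first cell '.' (not opp) -> no flip
Dir W: opp run (1,2), next='.' -> no flip
Dir E: first cell '.' (not opp) -> no flip
Dir SW: opp run (2,2) (3,1) (4,0), next=edge -> no flip
Dir S: opp run (2,3) capped by W -> flip
Dir SE: first cell '.' (not opp) -> no flip

Answer: (2,3)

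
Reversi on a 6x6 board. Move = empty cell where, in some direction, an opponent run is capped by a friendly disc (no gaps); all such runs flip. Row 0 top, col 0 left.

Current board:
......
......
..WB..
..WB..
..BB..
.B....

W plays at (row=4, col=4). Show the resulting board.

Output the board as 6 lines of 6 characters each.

Answer: ......
......
..WB..
..WW..
..BBW.
.B....

Derivation:
Place W at (4,4); scan 8 dirs for brackets.
Dir NW: opp run (3,3) capped by W -> flip
Dir N: first cell '.' (not opp) -> no flip
Dir NE: first cell '.' (not opp) -> no flip
Dir W: opp run (4,3) (4,2), next='.' -> no flip
Dir E: first cell '.' (not opp) -> no flip
Dir SW: first cell '.' (not opp) -> no flip
Dir S: first cell '.' (not opp) -> no flip
Dir SE: first cell '.' (not opp) -> no flip
All flips: (3,3)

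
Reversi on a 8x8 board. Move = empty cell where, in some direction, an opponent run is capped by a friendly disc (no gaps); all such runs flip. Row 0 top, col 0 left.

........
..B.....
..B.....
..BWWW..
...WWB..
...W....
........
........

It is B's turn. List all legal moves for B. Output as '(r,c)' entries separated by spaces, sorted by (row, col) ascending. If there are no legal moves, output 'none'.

(2,3): flips 1 -> legal
(2,4): no bracket -> illegal
(2,5): flips 1 -> legal
(2,6): no bracket -> illegal
(3,6): flips 3 -> legal
(4,2): flips 2 -> legal
(4,6): no bracket -> illegal
(5,2): no bracket -> illegal
(5,4): flips 1 -> legal
(5,5): flips 2 -> legal
(6,2): no bracket -> illegal
(6,3): no bracket -> illegal
(6,4): no bracket -> illegal

Answer: (2,3) (2,5) (3,6) (4,2) (5,4) (5,5)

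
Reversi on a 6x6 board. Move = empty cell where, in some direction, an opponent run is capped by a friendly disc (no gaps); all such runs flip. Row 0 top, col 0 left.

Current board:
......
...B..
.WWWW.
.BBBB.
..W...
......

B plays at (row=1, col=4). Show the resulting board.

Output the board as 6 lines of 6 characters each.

Place B at (1,4); scan 8 dirs for brackets.
Dir NW: first cell '.' (not opp) -> no flip
Dir N: first cell '.' (not opp) -> no flip
Dir NE: first cell '.' (not opp) -> no flip
Dir W: first cell 'B' (not opp) -> no flip
Dir E: first cell '.' (not opp) -> no flip
Dir SW: opp run (2,3) capped by B -> flip
Dir S: opp run (2,4) capped by B -> flip
Dir SE: first cell '.' (not opp) -> no flip
All flips: (2,3) (2,4)

Answer: ......
...BB.
.WWBB.
.BBBB.
..W...
......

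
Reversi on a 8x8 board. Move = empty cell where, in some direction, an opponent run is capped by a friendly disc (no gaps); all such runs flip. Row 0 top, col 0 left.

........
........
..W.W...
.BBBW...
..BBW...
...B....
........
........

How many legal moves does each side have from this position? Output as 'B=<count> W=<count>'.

-- B to move --
(1,1): flips 1 -> legal
(1,2): flips 1 -> legal
(1,3): flips 1 -> legal
(1,4): no bracket -> illegal
(1,5): flips 1 -> legal
(2,1): no bracket -> illegal
(2,3): no bracket -> illegal
(2,5): flips 1 -> legal
(3,5): flips 2 -> legal
(4,5): flips 1 -> legal
(5,4): no bracket -> illegal
(5,5): flips 1 -> legal
B mobility = 8
-- W to move --
(2,0): no bracket -> illegal
(2,1): no bracket -> illegal
(2,3): no bracket -> illegal
(3,0): flips 3 -> legal
(4,0): flips 1 -> legal
(4,1): flips 2 -> legal
(5,1): flips 2 -> legal
(5,2): flips 3 -> legal
(5,4): no bracket -> illegal
(6,2): flips 1 -> legal
(6,3): no bracket -> illegal
(6,4): no bracket -> illegal
W mobility = 6

Answer: B=8 W=6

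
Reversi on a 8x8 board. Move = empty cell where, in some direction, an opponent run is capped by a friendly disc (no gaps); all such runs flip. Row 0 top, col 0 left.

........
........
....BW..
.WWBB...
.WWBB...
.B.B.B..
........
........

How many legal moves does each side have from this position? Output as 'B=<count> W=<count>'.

-- B to move --
(1,4): no bracket -> illegal
(1,5): no bracket -> illegal
(1,6): flips 1 -> legal
(2,0): flips 2 -> legal
(2,1): flips 3 -> legal
(2,2): no bracket -> illegal
(2,3): no bracket -> illegal
(2,6): flips 1 -> legal
(3,0): flips 2 -> legal
(3,5): no bracket -> illegal
(3,6): no bracket -> illegal
(4,0): flips 2 -> legal
(5,0): no bracket -> illegal
(5,2): no bracket -> illegal
B mobility = 6
-- W to move --
(1,3): no bracket -> illegal
(1,4): no bracket -> illegal
(1,5): flips 2 -> legal
(2,2): no bracket -> illegal
(2,3): flips 1 -> legal
(3,5): flips 2 -> legal
(4,0): no bracket -> illegal
(4,5): flips 2 -> legal
(4,6): no bracket -> illegal
(5,0): no bracket -> illegal
(5,2): flips 2 -> legal
(5,4): flips 1 -> legal
(5,6): no bracket -> illegal
(6,0): flips 1 -> legal
(6,1): flips 1 -> legal
(6,2): no bracket -> illegal
(6,3): no bracket -> illegal
(6,4): flips 1 -> legal
(6,5): no bracket -> illegal
(6,6): no bracket -> illegal
W mobility = 9

Answer: B=6 W=9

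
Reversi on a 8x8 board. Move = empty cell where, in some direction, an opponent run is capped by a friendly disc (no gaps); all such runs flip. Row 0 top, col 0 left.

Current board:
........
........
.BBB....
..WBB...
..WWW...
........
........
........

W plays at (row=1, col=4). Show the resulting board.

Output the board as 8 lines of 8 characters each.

Answer: ........
....W...
.BBW....
..WBB...
..WWW...
........
........
........

Derivation:
Place W at (1,4); scan 8 dirs for brackets.
Dir NW: first cell '.' (not opp) -> no flip
Dir N: first cell '.' (not opp) -> no flip
Dir NE: first cell '.' (not opp) -> no flip
Dir W: first cell '.' (not opp) -> no flip
Dir E: first cell '.' (not opp) -> no flip
Dir SW: opp run (2,3) capped by W -> flip
Dir S: first cell '.' (not opp) -> no flip
Dir SE: first cell '.' (not opp) -> no flip
All flips: (2,3)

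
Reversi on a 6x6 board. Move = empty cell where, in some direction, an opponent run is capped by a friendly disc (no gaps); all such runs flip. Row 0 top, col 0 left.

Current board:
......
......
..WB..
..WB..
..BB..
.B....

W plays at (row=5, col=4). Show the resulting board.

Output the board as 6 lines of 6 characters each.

Place W at (5,4); scan 8 dirs for brackets.
Dir NW: opp run (4,3) capped by W -> flip
Dir N: first cell '.' (not opp) -> no flip
Dir NE: first cell '.' (not opp) -> no flip
Dir W: first cell '.' (not opp) -> no flip
Dir E: first cell '.' (not opp) -> no flip
Dir SW: edge -> no flip
Dir S: edge -> no flip
Dir SE: edge -> no flip
All flips: (4,3)

Answer: ......
......
..WB..
..WB..
..BW..
.B..W.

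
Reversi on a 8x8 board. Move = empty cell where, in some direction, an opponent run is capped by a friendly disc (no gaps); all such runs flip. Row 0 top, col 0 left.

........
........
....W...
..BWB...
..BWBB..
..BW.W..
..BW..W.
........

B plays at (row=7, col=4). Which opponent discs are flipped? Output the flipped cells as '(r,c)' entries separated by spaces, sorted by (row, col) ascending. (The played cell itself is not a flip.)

Dir NW: opp run (6,3) capped by B -> flip
Dir N: first cell '.' (not opp) -> no flip
Dir NE: first cell '.' (not opp) -> no flip
Dir W: first cell '.' (not opp) -> no flip
Dir E: first cell '.' (not opp) -> no flip
Dir SW: edge -> no flip
Dir S: edge -> no flip
Dir SE: edge -> no flip

Answer: (6,3)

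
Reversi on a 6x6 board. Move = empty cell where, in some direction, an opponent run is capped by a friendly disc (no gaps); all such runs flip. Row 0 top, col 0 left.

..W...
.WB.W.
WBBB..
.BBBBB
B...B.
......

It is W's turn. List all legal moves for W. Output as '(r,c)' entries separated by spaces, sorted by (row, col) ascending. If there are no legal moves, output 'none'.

(0,1): no bracket -> illegal
(0,3): no bracket -> illegal
(1,0): no bracket -> illegal
(1,3): flips 1 -> legal
(2,4): flips 3 -> legal
(2,5): no bracket -> illegal
(3,0): no bracket -> illegal
(4,1): flips 4 -> legal
(4,2): flips 4 -> legal
(4,3): no bracket -> illegal
(4,5): no bracket -> illegal
(5,0): no bracket -> illegal
(5,1): no bracket -> illegal
(5,3): no bracket -> illegal
(5,4): no bracket -> illegal
(5,5): flips 3 -> legal

Answer: (1,3) (2,4) (4,1) (4,2) (5,5)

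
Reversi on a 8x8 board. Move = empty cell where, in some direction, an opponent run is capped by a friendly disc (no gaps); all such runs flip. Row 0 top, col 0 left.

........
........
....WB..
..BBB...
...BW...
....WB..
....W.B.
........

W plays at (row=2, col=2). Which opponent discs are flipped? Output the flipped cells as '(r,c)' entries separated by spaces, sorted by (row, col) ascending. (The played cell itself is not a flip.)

Answer: (3,3)

Derivation:
Dir NW: first cell '.' (not opp) -> no flip
Dir N: first cell '.' (not opp) -> no flip
Dir NE: first cell '.' (not opp) -> no flip
Dir W: first cell '.' (not opp) -> no flip
Dir E: first cell '.' (not opp) -> no flip
Dir SW: first cell '.' (not opp) -> no flip
Dir S: opp run (3,2), next='.' -> no flip
Dir SE: opp run (3,3) capped by W -> flip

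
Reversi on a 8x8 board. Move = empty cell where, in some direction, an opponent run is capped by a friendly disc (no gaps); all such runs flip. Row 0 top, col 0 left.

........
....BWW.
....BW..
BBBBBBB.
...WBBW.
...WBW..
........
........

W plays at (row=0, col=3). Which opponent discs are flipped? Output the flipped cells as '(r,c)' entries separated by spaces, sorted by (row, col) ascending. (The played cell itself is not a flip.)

Dir NW: edge -> no flip
Dir N: edge -> no flip
Dir NE: edge -> no flip
Dir W: first cell '.' (not opp) -> no flip
Dir E: first cell '.' (not opp) -> no flip
Dir SW: first cell '.' (not opp) -> no flip
Dir S: first cell '.' (not opp) -> no flip
Dir SE: opp run (1,4) capped by W -> flip

Answer: (1,4)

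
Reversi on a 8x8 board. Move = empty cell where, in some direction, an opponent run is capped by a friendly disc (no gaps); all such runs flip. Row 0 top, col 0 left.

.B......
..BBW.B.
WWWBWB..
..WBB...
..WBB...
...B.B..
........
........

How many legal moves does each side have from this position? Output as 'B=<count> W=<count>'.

Answer: B=12 W=11

Derivation:
-- B to move --
(0,3): flips 1 -> legal
(0,4): flips 2 -> legal
(0,5): flips 1 -> legal
(1,0): flips 2 -> legal
(1,1): flips 1 -> legal
(1,5): flips 2 -> legal
(3,0): flips 1 -> legal
(3,1): flips 3 -> legal
(3,5): flips 1 -> legal
(4,1): flips 2 -> legal
(5,1): flips 1 -> legal
(5,2): flips 3 -> legal
B mobility = 12
-- W to move --
(0,0): no bracket -> illegal
(0,2): flips 2 -> legal
(0,3): flips 1 -> legal
(0,4): flips 1 -> legal
(0,5): no bracket -> illegal
(0,6): no bracket -> illegal
(0,7): no bracket -> illegal
(1,0): no bracket -> illegal
(1,1): flips 2 -> legal
(1,5): no bracket -> illegal
(1,7): no bracket -> illegal
(2,6): flips 1 -> legal
(2,7): no bracket -> illegal
(3,5): flips 2 -> legal
(3,6): flips 1 -> legal
(4,5): flips 2 -> legal
(4,6): no bracket -> illegal
(5,2): no bracket -> illegal
(5,4): flips 3 -> legal
(5,6): no bracket -> illegal
(6,2): no bracket -> illegal
(6,3): no bracket -> illegal
(6,4): flips 1 -> legal
(6,5): no bracket -> illegal
(6,6): flips 3 -> legal
W mobility = 11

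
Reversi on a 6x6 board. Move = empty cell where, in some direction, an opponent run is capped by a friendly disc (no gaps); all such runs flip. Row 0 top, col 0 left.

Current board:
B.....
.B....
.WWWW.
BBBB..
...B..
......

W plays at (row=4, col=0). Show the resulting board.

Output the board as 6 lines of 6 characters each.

Place W at (4,0); scan 8 dirs for brackets.
Dir NW: edge -> no flip
Dir N: opp run (3,0), next='.' -> no flip
Dir NE: opp run (3,1) capped by W -> flip
Dir W: edge -> no flip
Dir E: first cell '.' (not opp) -> no flip
Dir SW: edge -> no flip
Dir S: first cell '.' (not opp) -> no flip
Dir SE: first cell '.' (not opp) -> no flip
All flips: (3,1)

Answer: B.....
.B....
.WWWW.
BWBB..
W..B..
......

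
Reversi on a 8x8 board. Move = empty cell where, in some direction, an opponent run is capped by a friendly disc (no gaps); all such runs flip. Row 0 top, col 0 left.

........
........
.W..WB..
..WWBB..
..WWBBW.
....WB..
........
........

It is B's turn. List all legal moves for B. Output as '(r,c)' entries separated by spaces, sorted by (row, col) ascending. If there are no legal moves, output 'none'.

Answer: (1,3) (1,4) (2,2) (2,3) (3,1) (3,7) (4,1) (4,7) (5,2) (5,3) (5,7) (6,3) (6,4)

Derivation:
(1,0): no bracket -> illegal
(1,1): no bracket -> illegal
(1,2): no bracket -> illegal
(1,3): flips 1 -> legal
(1,4): flips 1 -> legal
(1,5): no bracket -> illegal
(2,0): no bracket -> illegal
(2,2): flips 1 -> legal
(2,3): flips 1 -> legal
(3,0): no bracket -> illegal
(3,1): flips 2 -> legal
(3,6): no bracket -> illegal
(3,7): flips 1 -> legal
(4,1): flips 2 -> legal
(4,7): flips 1 -> legal
(5,1): no bracket -> illegal
(5,2): flips 1 -> legal
(5,3): flips 1 -> legal
(5,6): no bracket -> illegal
(5,7): flips 1 -> legal
(6,3): flips 1 -> legal
(6,4): flips 1 -> legal
(6,5): no bracket -> illegal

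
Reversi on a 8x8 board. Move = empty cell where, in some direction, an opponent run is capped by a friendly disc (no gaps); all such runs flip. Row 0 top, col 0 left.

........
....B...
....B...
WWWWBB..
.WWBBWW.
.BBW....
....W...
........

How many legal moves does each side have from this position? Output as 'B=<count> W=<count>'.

-- B to move --
(2,0): no bracket -> illegal
(2,1): flips 3 -> legal
(2,2): flips 3 -> legal
(2,3): flips 1 -> legal
(3,6): no bracket -> illegal
(3,7): no bracket -> illegal
(4,0): flips 2 -> legal
(4,7): flips 2 -> legal
(5,0): no bracket -> illegal
(5,4): flips 1 -> legal
(5,5): flips 1 -> legal
(5,6): flips 1 -> legal
(5,7): flips 1 -> legal
(6,2): flips 1 -> legal
(6,3): flips 1 -> legal
(6,5): no bracket -> illegal
(7,3): no bracket -> illegal
(7,4): no bracket -> illegal
(7,5): no bracket -> illegal
B mobility = 11
-- W to move --
(0,3): no bracket -> illegal
(0,4): no bracket -> illegal
(0,5): no bracket -> illegal
(1,3): flips 2 -> legal
(1,5): flips 1 -> legal
(2,3): flips 1 -> legal
(2,5): flips 1 -> legal
(2,6): flips 2 -> legal
(3,6): flips 2 -> legal
(4,0): no bracket -> illegal
(5,0): flips 2 -> legal
(5,4): flips 1 -> legal
(5,5): flips 1 -> legal
(6,0): flips 1 -> legal
(6,1): flips 1 -> legal
(6,2): flips 1 -> legal
(6,3): flips 1 -> legal
W mobility = 13

Answer: B=11 W=13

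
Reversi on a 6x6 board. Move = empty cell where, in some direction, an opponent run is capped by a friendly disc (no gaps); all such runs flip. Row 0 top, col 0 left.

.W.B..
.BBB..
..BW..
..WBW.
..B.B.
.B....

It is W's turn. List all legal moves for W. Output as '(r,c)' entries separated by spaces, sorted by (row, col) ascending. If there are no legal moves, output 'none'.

Answer: (0,2) (2,1) (4,3) (5,2) (5,4)

Derivation:
(0,0): no bracket -> illegal
(0,2): flips 2 -> legal
(0,4): no bracket -> illegal
(1,0): no bracket -> illegal
(1,4): no bracket -> illegal
(2,0): no bracket -> illegal
(2,1): flips 2 -> legal
(2,4): no bracket -> illegal
(3,1): no bracket -> illegal
(3,5): no bracket -> illegal
(4,0): no bracket -> illegal
(4,1): no bracket -> illegal
(4,3): flips 1 -> legal
(4,5): no bracket -> illegal
(5,0): no bracket -> illegal
(5,2): flips 1 -> legal
(5,3): no bracket -> illegal
(5,4): flips 1 -> legal
(5,5): no bracket -> illegal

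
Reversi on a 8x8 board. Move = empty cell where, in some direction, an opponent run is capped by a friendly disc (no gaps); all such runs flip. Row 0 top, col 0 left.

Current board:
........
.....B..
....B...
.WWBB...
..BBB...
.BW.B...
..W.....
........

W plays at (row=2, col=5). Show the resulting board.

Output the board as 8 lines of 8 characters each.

Answer: ........
.....B..
....BW..
.WWBW...
..BWB...
.BW.B...
..W.....
........

Derivation:
Place W at (2,5); scan 8 dirs for brackets.
Dir NW: first cell '.' (not opp) -> no flip
Dir N: opp run (1,5), next='.' -> no flip
Dir NE: first cell '.' (not opp) -> no flip
Dir W: opp run (2,4), next='.' -> no flip
Dir E: first cell '.' (not opp) -> no flip
Dir SW: opp run (3,4) (4,3) capped by W -> flip
Dir S: first cell '.' (not opp) -> no flip
Dir SE: first cell '.' (not opp) -> no flip
All flips: (3,4) (4,3)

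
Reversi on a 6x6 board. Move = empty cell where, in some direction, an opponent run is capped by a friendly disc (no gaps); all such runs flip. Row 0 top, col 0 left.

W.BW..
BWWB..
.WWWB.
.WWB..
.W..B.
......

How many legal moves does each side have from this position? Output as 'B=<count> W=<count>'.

Answer: B=6 W=8

Derivation:
-- B to move --
(0,1): no bracket -> illegal
(0,4): flips 1 -> legal
(1,4): no bracket -> illegal
(2,0): flips 4 -> legal
(3,0): flips 2 -> legal
(3,4): no bracket -> illegal
(4,0): flips 2 -> legal
(4,2): flips 3 -> legal
(4,3): flips 2 -> legal
(5,0): no bracket -> illegal
(5,1): no bracket -> illegal
(5,2): no bracket -> illegal
B mobility = 6
-- W to move --
(0,1): flips 1 -> legal
(0,4): flips 1 -> legal
(1,4): flips 1 -> legal
(1,5): no bracket -> illegal
(2,0): flips 1 -> legal
(2,5): flips 1 -> legal
(3,4): flips 1 -> legal
(3,5): no bracket -> illegal
(4,2): no bracket -> illegal
(4,3): flips 1 -> legal
(4,5): no bracket -> illegal
(5,3): no bracket -> illegal
(5,4): no bracket -> illegal
(5,5): flips 2 -> legal
W mobility = 8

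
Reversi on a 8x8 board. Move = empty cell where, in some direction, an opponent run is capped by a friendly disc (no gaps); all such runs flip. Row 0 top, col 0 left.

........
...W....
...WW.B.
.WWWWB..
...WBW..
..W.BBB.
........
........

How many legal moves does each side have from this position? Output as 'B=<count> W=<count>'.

-- B to move --
(0,2): flips 2 -> legal
(0,3): no bracket -> illegal
(0,4): no bracket -> illegal
(1,2): flips 3 -> legal
(1,4): flips 2 -> legal
(1,5): no bracket -> illegal
(2,0): no bracket -> illegal
(2,1): flips 2 -> legal
(2,2): flips 1 -> legal
(2,5): no bracket -> illegal
(3,0): flips 4 -> legal
(3,6): flips 1 -> legal
(4,0): no bracket -> illegal
(4,1): no bracket -> illegal
(4,2): flips 1 -> legal
(4,6): flips 1 -> legal
(5,1): no bracket -> illegal
(5,3): no bracket -> illegal
(6,1): no bracket -> illegal
(6,2): no bracket -> illegal
(6,3): no bracket -> illegal
B mobility = 9
-- W to move --
(1,5): no bracket -> illegal
(1,6): no bracket -> illegal
(1,7): no bracket -> illegal
(2,5): flips 1 -> legal
(2,7): no bracket -> illegal
(3,6): flips 1 -> legal
(3,7): no bracket -> illegal
(4,6): flips 1 -> legal
(4,7): no bracket -> illegal
(5,3): no bracket -> illegal
(5,7): no bracket -> illegal
(6,3): flips 1 -> legal
(6,4): flips 2 -> legal
(6,5): flips 2 -> legal
(6,6): flips 2 -> legal
(6,7): flips 1 -> legal
W mobility = 8

Answer: B=9 W=8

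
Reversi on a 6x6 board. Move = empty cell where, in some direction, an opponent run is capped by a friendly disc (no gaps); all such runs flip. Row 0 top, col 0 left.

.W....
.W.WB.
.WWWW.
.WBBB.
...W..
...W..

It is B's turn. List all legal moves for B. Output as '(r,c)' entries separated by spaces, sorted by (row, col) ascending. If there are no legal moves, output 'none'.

Answer: (0,0) (0,3) (1,0) (1,2) (1,5) (3,0) (5,2) (5,4)

Derivation:
(0,0): flips 2 -> legal
(0,2): no bracket -> illegal
(0,3): flips 2 -> legal
(0,4): no bracket -> illegal
(1,0): flips 1 -> legal
(1,2): flips 3 -> legal
(1,5): flips 1 -> legal
(2,0): no bracket -> illegal
(2,5): no bracket -> illegal
(3,0): flips 1 -> legal
(3,5): no bracket -> illegal
(4,0): no bracket -> illegal
(4,1): no bracket -> illegal
(4,2): no bracket -> illegal
(4,4): no bracket -> illegal
(5,2): flips 1 -> legal
(5,4): flips 1 -> legal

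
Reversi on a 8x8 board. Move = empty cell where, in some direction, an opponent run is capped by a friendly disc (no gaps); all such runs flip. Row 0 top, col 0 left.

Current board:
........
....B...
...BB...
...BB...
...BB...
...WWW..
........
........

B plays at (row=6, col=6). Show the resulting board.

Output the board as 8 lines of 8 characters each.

Place B at (6,6); scan 8 dirs for brackets.
Dir NW: opp run (5,5) capped by B -> flip
Dir N: first cell '.' (not opp) -> no flip
Dir NE: first cell '.' (not opp) -> no flip
Dir W: first cell '.' (not opp) -> no flip
Dir E: first cell '.' (not opp) -> no flip
Dir SW: first cell '.' (not opp) -> no flip
Dir S: first cell '.' (not opp) -> no flip
Dir SE: first cell '.' (not opp) -> no flip
All flips: (5,5)

Answer: ........
....B...
...BB...
...BB...
...BB...
...WWB..
......B.
........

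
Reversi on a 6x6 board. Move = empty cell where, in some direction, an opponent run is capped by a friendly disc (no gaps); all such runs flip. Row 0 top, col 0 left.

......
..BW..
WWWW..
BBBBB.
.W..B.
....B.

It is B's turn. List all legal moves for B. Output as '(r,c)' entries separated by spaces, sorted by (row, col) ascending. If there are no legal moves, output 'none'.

(0,2): no bracket -> illegal
(0,3): flips 2 -> legal
(0,4): flips 2 -> legal
(1,0): flips 2 -> legal
(1,1): flips 2 -> legal
(1,4): flips 2 -> legal
(2,4): no bracket -> illegal
(4,0): no bracket -> illegal
(4,2): no bracket -> illegal
(5,0): flips 1 -> legal
(5,1): flips 1 -> legal
(5,2): flips 1 -> legal

Answer: (0,3) (0,4) (1,0) (1,1) (1,4) (5,0) (5,1) (5,2)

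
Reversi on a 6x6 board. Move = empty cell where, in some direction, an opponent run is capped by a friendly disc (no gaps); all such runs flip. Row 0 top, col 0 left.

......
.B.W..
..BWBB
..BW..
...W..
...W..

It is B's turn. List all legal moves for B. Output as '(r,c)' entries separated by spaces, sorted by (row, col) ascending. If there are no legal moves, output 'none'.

(0,2): flips 1 -> legal
(0,3): no bracket -> illegal
(0,4): flips 1 -> legal
(1,2): no bracket -> illegal
(1,4): flips 1 -> legal
(3,4): flips 1 -> legal
(4,2): flips 1 -> legal
(4,4): flips 1 -> legal
(5,2): no bracket -> illegal
(5,4): flips 1 -> legal

Answer: (0,2) (0,4) (1,4) (3,4) (4,2) (4,4) (5,4)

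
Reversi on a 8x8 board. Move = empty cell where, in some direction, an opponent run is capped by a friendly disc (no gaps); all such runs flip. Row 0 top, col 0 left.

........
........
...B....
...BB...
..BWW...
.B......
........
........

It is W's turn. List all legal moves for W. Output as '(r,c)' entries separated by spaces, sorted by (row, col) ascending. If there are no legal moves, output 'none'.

(1,2): no bracket -> illegal
(1,3): flips 2 -> legal
(1,4): no bracket -> illegal
(2,2): flips 1 -> legal
(2,4): flips 1 -> legal
(2,5): flips 1 -> legal
(3,1): no bracket -> illegal
(3,2): no bracket -> illegal
(3,5): no bracket -> illegal
(4,0): no bracket -> illegal
(4,1): flips 1 -> legal
(4,5): no bracket -> illegal
(5,0): no bracket -> illegal
(5,2): no bracket -> illegal
(5,3): no bracket -> illegal
(6,0): no bracket -> illegal
(6,1): no bracket -> illegal
(6,2): no bracket -> illegal

Answer: (1,3) (2,2) (2,4) (2,5) (4,1)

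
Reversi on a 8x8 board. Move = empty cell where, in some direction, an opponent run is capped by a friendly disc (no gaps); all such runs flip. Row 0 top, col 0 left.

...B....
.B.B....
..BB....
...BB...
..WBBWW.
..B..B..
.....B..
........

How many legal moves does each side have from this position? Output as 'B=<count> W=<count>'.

-- B to move --
(3,1): no bracket -> illegal
(3,2): flips 1 -> legal
(3,5): flips 1 -> legal
(3,6): no bracket -> illegal
(3,7): flips 1 -> legal
(4,1): flips 1 -> legal
(4,7): flips 2 -> legal
(5,1): flips 1 -> legal
(5,3): no bracket -> illegal
(5,4): no bracket -> illegal
(5,6): flips 1 -> legal
(5,7): no bracket -> illegal
B mobility = 7
-- W to move --
(0,0): no bracket -> illegal
(0,1): no bracket -> illegal
(0,2): no bracket -> illegal
(0,4): no bracket -> illegal
(1,0): no bracket -> illegal
(1,2): flips 2 -> legal
(1,4): no bracket -> illegal
(2,0): no bracket -> illegal
(2,1): no bracket -> illegal
(2,4): flips 1 -> legal
(2,5): no bracket -> illegal
(3,1): no bracket -> illegal
(3,2): no bracket -> illegal
(3,5): no bracket -> illegal
(4,1): no bracket -> illegal
(5,1): no bracket -> illegal
(5,3): no bracket -> illegal
(5,4): no bracket -> illegal
(5,6): no bracket -> illegal
(6,1): no bracket -> illegal
(6,2): flips 1 -> legal
(6,3): no bracket -> illegal
(6,4): flips 1 -> legal
(6,6): no bracket -> illegal
(7,4): no bracket -> illegal
(7,5): flips 2 -> legal
(7,6): no bracket -> illegal
W mobility = 5

Answer: B=7 W=5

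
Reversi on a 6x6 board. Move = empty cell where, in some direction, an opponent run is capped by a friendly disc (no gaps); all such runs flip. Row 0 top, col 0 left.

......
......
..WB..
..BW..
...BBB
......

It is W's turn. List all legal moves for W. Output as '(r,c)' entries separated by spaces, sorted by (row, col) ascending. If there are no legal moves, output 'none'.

Answer: (1,3) (2,4) (3,1) (4,2) (5,3) (5,5)

Derivation:
(1,2): no bracket -> illegal
(1,3): flips 1 -> legal
(1,4): no bracket -> illegal
(2,1): no bracket -> illegal
(2,4): flips 1 -> legal
(3,1): flips 1 -> legal
(3,4): no bracket -> illegal
(3,5): no bracket -> illegal
(4,1): no bracket -> illegal
(4,2): flips 1 -> legal
(5,2): no bracket -> illegal
(5,3): flips 1 -> legal
(5,4): no bracket -> illegal
(5,5): flips 1 -> legal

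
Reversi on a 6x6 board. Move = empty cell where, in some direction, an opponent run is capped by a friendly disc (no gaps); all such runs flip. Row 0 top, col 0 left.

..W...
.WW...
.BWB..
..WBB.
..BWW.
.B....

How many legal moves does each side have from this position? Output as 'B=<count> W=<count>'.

Answer: B=10 W=12

Derivation:
-- B to move --
(0,0): flips 2 -> legal
(0,1): flips 2 -> legal
(0,3): flips 1 -> legal
(1,0): no bracket -> illegal
(1,3): no bracket -> illegal
(2,0): no bracket -> illegal
(3,1): flips 1 -> legal
(3,5): no bracket -> illegal
(4,1): flips 1 -> legal
(4,5): flips 2 -> legal
(5,2): flips 1 -> legal
(5,3): flips 1 -> legal
(5,4): flips 3 -> legal
(5,5): flips 1 -> legal
B mobility = 10
-- W to move --
(1,0): flips 1 -> legal
(1,3): flips 2 -> legal
(1,4): flips 1 -> legal
(2,0): flips 1 -> legal
(2,4): flips 2 -> legal
(2,5): flips 1 -> legal
(3,0): flips 1 -> legal
(3,1): flips 1 -> legal
(3,5): flips 2 -> legal
(4,0): no bracket -> illegal
(4,1): flips 1 -> legal
(4,5): flips 2 -> legal
(5,0): no bracket -> illegal
(5,2): flips 1 -> legal
(5,3): no bracket -> illegal
W mobility = 12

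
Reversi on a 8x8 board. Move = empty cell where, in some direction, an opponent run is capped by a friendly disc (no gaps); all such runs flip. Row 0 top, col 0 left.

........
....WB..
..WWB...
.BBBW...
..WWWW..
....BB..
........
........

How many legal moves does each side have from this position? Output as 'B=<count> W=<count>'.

Answer: B=11 W=12

Derivation:
-- B to move --
(0,3): no bracket -> illegal
(0,4): flips 1 -> legal
(0,5): flips 2 -> legal
(1,1): flips 1 -> legal
(1,2): flips 1 -> legal
(1,3): flips 3 -> legal
(2,1): flips 2 -> legal
(2,5): no bracket -> illegal
(3,5): flips 2 -> legal
(3,6): flips 1 -> legal
(4,1): no bracket -> illegal
(4,6): no bracket -> illegal
(5,1): flips 1 -> legal
(5,2): flips 1 -> legal
(5,3): flips 2 -> legal
(5,6): no bracket -> illegal
B mobility = 11
-- W to move --
(0,4): no bracket -> illegal
(0,5): no bracket -> illegal
(0,6): flips 3 -> legal
(1,3): no bracket -> illegal
(1,6): flips 1 -> legal
(2,0): flips 1 -> legal
(2,1): flips 1 -> legal
(2,5): flips 1 -> legal
(2,6): no bracket -> illegal
(3,0): flips 3 -> legal
(3,5): no bracket -> illegal
(4,0): flips 1 -> legal
(4,1): flips 1 -> legal
(4,6): no bracket -> illegal
(5,3): no bracket -> illegal
(5,6): no bracket -> illegal
(6,3): flips 1 -> legal
(6,4): flips 1 -> legal
(6,5): flips 2 -> legal
(6,6): flips 1 -> legal
W mobility = 12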